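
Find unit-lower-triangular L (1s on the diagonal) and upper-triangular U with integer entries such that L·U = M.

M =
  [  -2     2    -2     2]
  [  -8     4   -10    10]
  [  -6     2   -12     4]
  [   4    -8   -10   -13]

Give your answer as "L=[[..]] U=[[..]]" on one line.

  r1 -= 4·r0 → [0,-4,-2,2]
  r2 -= 3·r0 → [0,-4,-6,-2]
  r3 -= -2·r0 → [0,-4,-14,-9]
  r2 -= 1·r1 → [0,0,-4,-4]
  r3 -= 1·r1 → [0,0,-12,-11]
  r3 -= 3·r2 → [0,0,0,1]

L=[[1,0,0,0],[4,1,0,0],[3,1,1,0],[-2,1,3,1]] U=[[-2,2,-2,2],[0,-4,-2,2],[0,0,-4,-4],[0,0,0,1]]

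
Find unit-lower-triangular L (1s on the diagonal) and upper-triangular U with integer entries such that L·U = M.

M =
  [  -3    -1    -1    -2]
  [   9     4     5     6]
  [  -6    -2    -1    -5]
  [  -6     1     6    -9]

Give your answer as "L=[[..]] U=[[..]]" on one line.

L=[[1,0,0,0],[-3,1,0,0],[2,0,1,0],[2,3,2,1]] U=[[-3,-1,-1,-2],[0,1,2,0],[0,0,1,-1],[0,0,0,-3]]

  R1 -= -3·R0 → [0,1,2,0]
  R2 -= 2·R0 → [0,0,1,-1]
  R3 -= 2·R0 → [0,3,8,-5]
  R2 -= 0·R1 → [0,0,1,-1]
  R3 -= 3·R1 → [0,0,2,-5]
  R3 -= 2·R2 → [0,0,0,-3]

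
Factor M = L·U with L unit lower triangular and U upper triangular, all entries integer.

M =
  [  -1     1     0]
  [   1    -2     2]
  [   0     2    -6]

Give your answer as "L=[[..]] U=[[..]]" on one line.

  r1 -= -1·r0 → [0,-1,2]
  r2 -= 0·r0 → [0,2,-6]
  r2 -= -2·r1 → [0,0,-2]

L=[[1,0,0],[-1,1,0],[0,-2,1]] U=[[-1,1,0],[0,-1,2],[0,0,-2]]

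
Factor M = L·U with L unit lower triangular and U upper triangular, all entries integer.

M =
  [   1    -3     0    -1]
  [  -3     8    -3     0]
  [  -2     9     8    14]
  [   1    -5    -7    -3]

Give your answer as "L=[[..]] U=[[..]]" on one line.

L=[[1,0,0,0],[-3,1,0,0],[-2,-3,1,0],[1,2,1,1]] U=[[1,-3,0,-1],[0,-1,-3,-3],[0,0,-1,3],[0,0,0,1]]

  row1 -= -3·row0 → [0,-1,-3,-3]
  row2 -= -2·row0 → [0,3,8,12]
  row3 -= 1·row0 → [0,-2,-7,-2]
  row2 -= -3·row1 → [0,0,-1,3]
  row3 -= 2·row1 → [0,0,-1,4]
  row3 -= 1·row2 → [0,0,0,1]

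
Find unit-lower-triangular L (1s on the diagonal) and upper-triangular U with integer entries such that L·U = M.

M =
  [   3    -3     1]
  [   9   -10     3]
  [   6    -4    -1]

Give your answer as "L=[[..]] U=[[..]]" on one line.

  r1 -= 3·r0 → [0,-1,0]
  r2 -= 2·r0 → [0,2,-3]
  r2 -= -2·r1 → [0,0,-3]

L=[[1,0,0],[3,1,0],[2,-2,1]] U=[[3,-3,1],[0,-1,0],[0,0,-3]]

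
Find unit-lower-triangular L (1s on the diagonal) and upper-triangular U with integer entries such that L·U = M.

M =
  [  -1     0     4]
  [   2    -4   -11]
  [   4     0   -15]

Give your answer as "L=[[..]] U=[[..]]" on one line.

L=[[1,0,0],[-2,1,0],[-4,0,1]] U=[[-1,0,4],[0,-4,-3],[0,0,1]]

  R1 -= -2·R0 → [0,-4,-3]
  R2 -= -4·R0 → [0,0,1]
  R2 -= 0·R1 → [0,0,1]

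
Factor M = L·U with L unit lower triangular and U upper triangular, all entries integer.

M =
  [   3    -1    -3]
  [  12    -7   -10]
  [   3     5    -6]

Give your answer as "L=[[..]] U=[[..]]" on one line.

  row1 -= 4·row0 → [0,-3,2]
  row2 -= 1·row0 → [0,6,-3]
  row2 -= -2·row1 → [0,0,1]

L=[[1,0,0],[4,1,0],[1,-2,1]] U=[[3,-1,-3],[0,-3,2],[0,0,1]]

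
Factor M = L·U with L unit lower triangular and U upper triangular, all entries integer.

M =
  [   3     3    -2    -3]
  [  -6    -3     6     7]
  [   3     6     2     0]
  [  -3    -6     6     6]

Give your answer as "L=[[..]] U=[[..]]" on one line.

  row1 -= -2·row0 → [0,3,2,1]
  row2 -= 1·row0 → [0,3,4,3]
  row3 -= -1·row0 → [0,-3,4,3]
  row2 -= 1·row1 → [0,0,2,2]
  row3 -= -1·row1 → [0,0,6,4]
  row3 -= 3·row2 → [0,0,0,-2]

L=[[1,0,0,0],[-2,1,0,0],[1,1,1,0],[-1,-1,3,1]] U=[[3,3,-2,-3],[0,3,2,1],[0,0,2,2],[0,0,0,-2]]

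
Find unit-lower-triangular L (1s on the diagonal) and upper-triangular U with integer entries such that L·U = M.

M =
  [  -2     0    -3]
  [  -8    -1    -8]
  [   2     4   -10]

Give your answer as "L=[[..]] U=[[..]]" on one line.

  r1 -= 4·r0 → [0,-1,4]
  r2 -= -1·r0 → [0,4,-13]
  r2 -= -4·r1 → [0,0,3]

L=[[1,0,0],[4,1,0],[-1,-4,1]] U=[[-2,0,-3],[0,-1,4],[0,0,3]]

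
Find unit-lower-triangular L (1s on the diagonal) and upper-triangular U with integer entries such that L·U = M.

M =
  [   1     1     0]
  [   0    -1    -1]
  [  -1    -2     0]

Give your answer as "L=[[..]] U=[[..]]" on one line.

  row1 -= 0·row0 → [0,-1,-1]
  row2 -= -1·row0 → [0,-1,0]
  row2 -= 1·row1 → [0,0,1]

L=[[1,0,0],[0,1,0],[-1,1,1]] U=[[1,1,0],[0,-1,-1],[0,0,1]]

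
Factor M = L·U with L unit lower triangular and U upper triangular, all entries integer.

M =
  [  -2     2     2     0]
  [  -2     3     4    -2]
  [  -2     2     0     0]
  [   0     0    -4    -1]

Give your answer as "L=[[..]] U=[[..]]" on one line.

  R1 -= 1·R0 → [0,1,2,-2]
  R2 -= 1·R0 → [0,0,-2,0]
  R3 -= 0·R0 → [0,0,-4,-1]
  R2 -= 0·R1 → [0,0,-2,0]
  R3 -= 0·R1 → [0,0,-4,-1]
  R3 -= 2·R2 → [0,0,0,-1]

L=[[1,0,0,0],[1,1,0,0],[1,0,1,0],[0,0,2,1]] U=[[-2,2,2,0],[0,1,2,-2],[0,0,-2,0],[0,0,0,-1]]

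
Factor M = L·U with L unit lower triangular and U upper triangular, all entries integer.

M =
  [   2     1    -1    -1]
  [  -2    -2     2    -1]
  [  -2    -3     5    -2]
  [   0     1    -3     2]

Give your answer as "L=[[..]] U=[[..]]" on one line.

  R1 -= -1·R0 → [0,-1,1,-2]
  R2 -= -1·R0 → [0,-2,4,-3]
  R3 -= 0·R0 → [0,1,-3,2]
  R2 -= 2·R1 → [0,0,2,1]
  R3 -= -1·R1 → [0,0,-2,0]
  R3 -= -1·R2 → [0,0,0,1]

L=[[1,0,0,0],[-1,1,0,0],[-1,2,1,0],[0,-1,-1,1]] U=[[2,1,-1,-1],[0,-1,1,-2],[0,0,2,1],[0,0,0,1]]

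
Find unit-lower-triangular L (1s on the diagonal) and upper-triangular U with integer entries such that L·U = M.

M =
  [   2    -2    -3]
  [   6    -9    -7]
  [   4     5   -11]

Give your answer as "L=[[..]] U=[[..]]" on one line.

L=[[1,0,0],[3,1,0],[2,-3,1]] U=[[2,-2,-3],[0,-3,2],[0,0,1]]

  row1 -= 3·row0 → [0,-3,2]
  row2 -= 2·row0 → [0,9,-5]
  row2 -= -3·row1 → [0,0,1]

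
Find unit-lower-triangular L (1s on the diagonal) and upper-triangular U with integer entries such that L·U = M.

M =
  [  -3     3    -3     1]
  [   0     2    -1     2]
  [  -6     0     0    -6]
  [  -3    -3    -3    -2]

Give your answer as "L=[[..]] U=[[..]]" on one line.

  R1 -= 0·R0 → [0,2,-1,2]
  R2 -= 2·R0 → [0,-6,6,-8]
  R3 -= 1·R0 → [0,-6,0,-3]
  R2 -= -3·R1 → [0,0,3,-2]
  R3 -= -3·R1 → [0,0,-3,3]
  R3 -= -1·R2 → [0,0,0,1]

L=[[1,0,0,0],[0,1,0,0],[2,-3,1,0],[1,-3,-1,1]] U=[[-3,3,-3,1],[0,2,-1,2],[0,0,3,-2],[0,0,0,1]]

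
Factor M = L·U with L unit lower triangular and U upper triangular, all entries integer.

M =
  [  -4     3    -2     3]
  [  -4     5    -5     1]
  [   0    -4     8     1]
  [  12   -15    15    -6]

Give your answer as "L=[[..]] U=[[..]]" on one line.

  row1 -= 1·row0 → [0,2,-3,-2]
  row2 -= 0·row0 → [0,-4,8,1]
  row3 -= -3·row0 → [0,-6,9,3]
  row2 -= -2·row1 → [0,0,2,-3]
  row3 -= -3·row1 → [0,0,0,-3]
  row3 -= 0·row2 → [0,0,0,-3]

L=[[1,0,0,0],[1,1,0,0],[0,-2,1,0],[-3,-3,0,1]] U=[[-4,3,-2,3],[0,2,-3,-2],[0,0,2,-3],[0,0,0,-3]]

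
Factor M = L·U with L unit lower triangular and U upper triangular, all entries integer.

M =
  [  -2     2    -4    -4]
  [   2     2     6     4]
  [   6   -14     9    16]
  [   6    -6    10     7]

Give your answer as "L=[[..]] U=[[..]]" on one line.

L=[[1,0,0,0],[-1,1,0,0],[-3,-2,1,0],[-3,0,-2,1]] U=[[-2,2,-4,-4],[0,4,2,0],[0,0,1,4],[0,0,0,3]]

  r1 -= -1·r0 → [0,4,2,0]
  r2 -= -3·r0 → [0,-8,-3,4]
  r3 -= -3·r0 → [0,0,-2,-5]
  r2 -= -2·r1 → [0,0,1,4]
  r3 -= 0·r1 → [0,0,-2,-5]
  r3 -= -2·r2 → [0,0,0,3]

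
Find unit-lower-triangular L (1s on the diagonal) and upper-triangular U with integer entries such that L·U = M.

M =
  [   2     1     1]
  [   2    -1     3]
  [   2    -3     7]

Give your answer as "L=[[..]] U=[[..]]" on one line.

L=[[1,0,0],[1,1,0],[1,2,1]] U=[[2,1,1],[0,-2,2],[0,0,2]]

  row1 -= 1·row0 → [0,-2,2]
  row2 -= 1·row0 → [0,-4,6]
  row2 -= 2·row1 → [0,0,2]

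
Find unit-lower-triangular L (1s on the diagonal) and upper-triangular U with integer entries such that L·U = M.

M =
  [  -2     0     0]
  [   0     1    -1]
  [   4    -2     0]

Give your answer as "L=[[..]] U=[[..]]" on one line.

  r1 -= 0·r0 → [0,1,-1]
  r2 -= -2·r0 → [0,-2,0]
  r2 -= -2·r1 → [0,0,-2]

L=[[1,0,0],[0,1,0],[-2,-2,1]] U=[[-2,0,0],[0,1,-1],[0,0,-2]]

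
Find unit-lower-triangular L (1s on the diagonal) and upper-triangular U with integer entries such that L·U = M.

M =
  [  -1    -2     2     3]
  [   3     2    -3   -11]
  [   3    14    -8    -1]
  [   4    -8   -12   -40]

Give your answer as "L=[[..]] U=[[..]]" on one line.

  R1 -= -3·R0 → [0,-4,3,-2]
  R2 -= -3·R0 → [0,8,-2,8]
  R3 -= -4·R0 → [0,-16,-4,-28]
  R2 -= -2·R1 → [0,0,4,4]
  R3 -= 4·R1 → [0,0,-16,-20]
  R3 -= -4·R2 → [0,0,0,-4]

L=[[1,0,0,0],[-3,1,0,0],[-3,-2,1,0],[-4,4,-4,1]] U=[[-1,-2,2,3],[0,-4,3,-2],[0,0,4,4],[0,0,0,-4]]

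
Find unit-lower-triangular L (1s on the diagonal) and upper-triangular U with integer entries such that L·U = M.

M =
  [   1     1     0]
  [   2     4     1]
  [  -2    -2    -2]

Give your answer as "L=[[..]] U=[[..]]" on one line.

L=[[1,0,0],[2,1,0],[-2,0,1]] U=[[1,1,0],[0,2,1],[0,0,-2]]

  row1 -= 2·row0 → [0,2,1]
  row2 -= -2·row0 → [0,0,-2]
  row2 -= 0·row1 → [0,0,-2]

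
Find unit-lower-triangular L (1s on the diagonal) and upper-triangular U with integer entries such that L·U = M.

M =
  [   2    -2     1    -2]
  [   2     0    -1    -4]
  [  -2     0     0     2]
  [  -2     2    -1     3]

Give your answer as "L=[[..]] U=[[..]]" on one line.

L=[[1,0,0,0],[1,1,0,0],[-1,-1,1,0],[-1,0,0,1]] U=[[2,-2,1,-2],[0,2,-2,-2],[0,0,-1,-2],[0,0,0,1]]

  row1 -= 1·row0 → [0,2,-2,-2]
  row2 -= -1·row0 → [0,-2,1,0]
  row3 -= -1·row0 → [0,0,0,1]
  row2 -= -1·row1 → [0,0,-1,-2]
  row3 -= 0·row1 → [0,0,0,1]
  row3 -= 0·row2 → [0,0,0,1]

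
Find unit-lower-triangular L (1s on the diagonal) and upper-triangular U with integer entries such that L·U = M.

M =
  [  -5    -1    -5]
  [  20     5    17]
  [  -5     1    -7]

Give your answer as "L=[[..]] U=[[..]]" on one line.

L=[[1,0,0],[-4,1,0],[1,2,1]] U=[[-5,-1,-5],[0,1,-3],[0,0,4]]

  R1 -= -4·R0 → [0,1,-3]
  R2 -= 1·R0 → [0,2,-2]
  R2 -= 2·R1 → [0,0,4]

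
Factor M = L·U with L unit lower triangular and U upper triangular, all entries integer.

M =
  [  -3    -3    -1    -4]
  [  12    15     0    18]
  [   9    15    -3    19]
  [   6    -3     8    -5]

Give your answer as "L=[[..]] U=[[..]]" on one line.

  r1 -= -4·r0 → [0,3,-4,2]
  r2 -= -3·r0 → [0,6,-6,7]
  r3 -= -2·r0 → [0,-9,6,-13]
  r2 -= 2·r1 → [0,0,2,3]
  r3 -= -3·r1 → [0,0,-6,-7]
  r3 -= -3·r2 → [0,0,0,2]

L=[[1,0,0,0],[-4,1,0,0],[-3,2,1,0],[-2,-3,-3,1]] U=[[-3,-3,-1,-4],[0,3,-4,2],[0,0,2,3],[0,0,0,2]]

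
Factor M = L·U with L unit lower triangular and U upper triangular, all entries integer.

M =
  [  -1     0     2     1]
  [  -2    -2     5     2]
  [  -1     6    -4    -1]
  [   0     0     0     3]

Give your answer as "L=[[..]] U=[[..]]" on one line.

L=[[1,0,0,0],[2,1,0,0],[1,-3,1,0],[0,0,0,1]] U=[[-1,0,2,1],[0,-2,1,0],[0,0,-3,-2],[0,0,0,3]]

  R1 -= 2·R0 → [0,-2,1,0]
  R2 -= 1·R0 → [0,6,-6,-2]
  R3 -= 0·R0 → [0,0,0,3]
  R2 -= -3·R1 → [0,0,-3,-2]
  R3 -= 0·R1 → [0,0,0,3]
  R3 -= 0·R2 → [0,0,0,3]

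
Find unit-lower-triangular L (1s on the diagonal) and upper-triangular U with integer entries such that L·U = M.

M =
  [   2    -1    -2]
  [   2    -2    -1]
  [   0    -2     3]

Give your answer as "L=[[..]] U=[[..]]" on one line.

  row1 -= 1·row0 → [0,-1,1]
  row2 -= 0·row0 → [0,-2,3]
  row2 -= 2·row1 → [0,0,1]

L=[[1,0,0],[1,1,0],[0,2,1]] U=[[2,-1,-2],[0,-1,1],[0,0,1]]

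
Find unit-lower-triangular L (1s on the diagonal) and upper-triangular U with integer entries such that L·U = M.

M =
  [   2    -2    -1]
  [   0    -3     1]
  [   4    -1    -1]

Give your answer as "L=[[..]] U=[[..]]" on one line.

  row1 -= 0·row0 → [0,-3,1]
  row2 -= 2·row0 → [0,3,1]
  row2 -= -1·row1 → [0,0,2]

L=[[1,0,0],[0,1,0],[2,-1,1]] U=[[2,-2,-1],[0,-3,1],[0,0,2]]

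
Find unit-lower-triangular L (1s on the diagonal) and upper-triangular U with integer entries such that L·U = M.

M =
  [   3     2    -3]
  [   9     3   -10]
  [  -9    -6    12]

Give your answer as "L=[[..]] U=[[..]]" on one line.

L=[[1,0,0],[3,1,0],[-3,0,1]] U=[[3,2,-3],[0,-3,-1],[0,0,3]]

  R1 -= 3·R0 → [0,-3,-1]
  R2 -= -3·R0 → [0,0,3]
  R2 -= 0·R1 → [0,0,3]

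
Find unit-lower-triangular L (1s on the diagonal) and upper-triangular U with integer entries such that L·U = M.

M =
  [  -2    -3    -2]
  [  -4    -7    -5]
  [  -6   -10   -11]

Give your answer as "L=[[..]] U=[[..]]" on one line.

L=[[1,0,0],[2,1,0],[3,1,1]] U=[[-2,-3,-2],[0,-1,-1],[0,0,-4]]

  r1 -= 2·r0 → [0,-1,-1]
  r2 -= 3·r0 → [0,-1,-5]
  r2 -= 1·r1 → [0,0,-4]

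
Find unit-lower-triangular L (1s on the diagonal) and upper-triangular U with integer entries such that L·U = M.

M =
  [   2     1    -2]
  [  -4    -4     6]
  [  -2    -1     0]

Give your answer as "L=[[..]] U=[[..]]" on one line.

  r1 -= -2·r0 → [0,-2,2]
  r2 -= -1·r0 → [0,0,-2]
  r2 -= 0·r1 → [0,0,-2]

L=[[1,0,0],[-2,1,0],[-1,0,1]] U=[[2,1,-2],[0,-2,2],[0,0,-2]]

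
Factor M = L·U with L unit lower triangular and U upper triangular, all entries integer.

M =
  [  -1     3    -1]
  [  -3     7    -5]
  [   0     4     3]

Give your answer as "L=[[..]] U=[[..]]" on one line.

L=[[1,0,0],[3,1,0],[0,-2,1]] U=[[-1,3,-1],[0,-2,-2],[0,0,-1]]

  R1 -= 3·R0 → [0,-2,-2]
  R2 -= 0·R0 → [0,4,3]
  R2 -= -2·R1 → [0,0,-1]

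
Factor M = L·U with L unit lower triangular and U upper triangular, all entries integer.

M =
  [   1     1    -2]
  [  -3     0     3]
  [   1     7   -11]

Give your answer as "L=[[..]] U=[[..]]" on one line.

  R1 -= -3·R0 → [0,3,-3]
  R2 -= 1·R0 → [0,6,-9]
  R2 -= 2·R1 → [0,0,-3]

L=[[1,0,0],[-3,1,0],[1,2,1]] U=[[1,1,-2],[0,3,-3],[0,0,-3]]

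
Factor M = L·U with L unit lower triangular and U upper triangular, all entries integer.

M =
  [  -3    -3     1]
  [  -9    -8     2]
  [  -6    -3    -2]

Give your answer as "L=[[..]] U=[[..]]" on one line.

  R1 -= 3·R0 → [0,1,-1]
  R2 -= 2·R0 → [0,3,-4]
  R2 -= 3·R1 → [0,0,-1]

L=[[1,0,0],[3,1,0],[2,3,1]] U=[[-3,-3,1],[0,1,-1],[0,0,-1]]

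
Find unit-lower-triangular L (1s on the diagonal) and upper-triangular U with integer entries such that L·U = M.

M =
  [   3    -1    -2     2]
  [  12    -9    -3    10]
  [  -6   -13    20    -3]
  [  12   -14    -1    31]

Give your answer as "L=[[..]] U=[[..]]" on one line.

  r1 -= 4·r0 → [0,-5,5,2]
  r2 -= -2·r0 → [0,-15,16,1]
  r3 -= 4·r0 → [0,-10,7,23]
  r2 -= 3·r1 → [0,0,1,-5]
  r3 -= 2·r1 → [0,0,-3,19]
  r3 -= -3·r2 → [0,0,0,4]

L=[[1,0,0,0],[4,1,0,0],[-2,3,1,0],[4,2,-3,1]] U=[[3,-1,-2,2],[0,-5,5,2],[0,0,1,-5],[0,0,0,4]]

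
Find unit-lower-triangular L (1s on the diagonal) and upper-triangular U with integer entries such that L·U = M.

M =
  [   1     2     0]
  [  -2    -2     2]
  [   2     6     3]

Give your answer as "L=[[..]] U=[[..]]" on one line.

L=[[1,0,0],[-2,1,0],[2,1,1]] U=[[1,2,0],[0,2,2],[0,0,1]]

  r1 -= -2·r0 → [0,2,2]
  r2 -= 2·r0 → [0,2,3]
  r2 -= 1·r1 → [0,0,1]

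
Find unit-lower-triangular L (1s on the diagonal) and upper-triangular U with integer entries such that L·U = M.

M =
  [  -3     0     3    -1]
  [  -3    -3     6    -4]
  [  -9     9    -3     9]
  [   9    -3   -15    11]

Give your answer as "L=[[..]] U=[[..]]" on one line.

L=[[1,0,0,0],[1,1,0,0],[3,-3,1,0],[-3,1,3,1]] U=[[-3,0,3,-1],[0,-3,3,-3],[0,0,-3,3],[0,0,0,2]]

  row1 -= 1·row0 → [0,-3,3,-3]
  row2 -= 3·row0 → [0,9,-12,12]
  row3 -= -3·row0 → [0,-3,-6,8]
  row2 -= -3·row1 → [0,0,-3,3]
  row3 -= 1·row1 → [0,0,-9,11]
  row3 -= 3·row2 → [0,0,0,2]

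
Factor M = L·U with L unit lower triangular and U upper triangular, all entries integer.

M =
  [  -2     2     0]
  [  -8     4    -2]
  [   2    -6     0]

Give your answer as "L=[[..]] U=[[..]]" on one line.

L=[[1,0,0],[4,1,0],[-1,1,1]] U=[[-2,2,0],[0,-4,-2],[0,0,2]]

  R1 -= 4·R0 → [0,-4,-2]
  R2 -= -1·R0 → [0,-4,0]
  R2 -= 1·R1 → [0,0,2]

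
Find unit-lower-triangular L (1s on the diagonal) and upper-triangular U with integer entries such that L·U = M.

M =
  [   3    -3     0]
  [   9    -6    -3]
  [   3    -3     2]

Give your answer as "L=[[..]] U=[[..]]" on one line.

  R1 -= 3·R0 → [0,3,-3]
  R2 -= 1·R0 → [0,0,2]
  R2 -= 0·R1 → [0,0,2]

L=[[1,0,0],[3,1,0],[1,0,1]] U=[[3,-3,0],[0,3,-3],[0,0,2]]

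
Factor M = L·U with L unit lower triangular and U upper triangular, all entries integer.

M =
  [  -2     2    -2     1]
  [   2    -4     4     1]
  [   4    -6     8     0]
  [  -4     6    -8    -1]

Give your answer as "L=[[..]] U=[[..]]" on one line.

  R1 -= -1·R0 → [0,-2,2,2]
  R2 -= -2·R0 → [0,-2,4,2]
  R3 -= 2·R0 → [0,2,-4,-3]
  R2 -= 1·R1 → [0,0,2,0]
  R3 -= -1·R1 → [0,0,-2,-1]
  R3 -= -1·R2 → [0,0,0,-1]

L=[[1,0,0,0],[-1,1,0,0],[-2,1,1,0],[2,-1,-1,1]] U=[[-2,2,-2,1],[0,-2,2,2],[0,0,2,0],[0,0,0,-1]]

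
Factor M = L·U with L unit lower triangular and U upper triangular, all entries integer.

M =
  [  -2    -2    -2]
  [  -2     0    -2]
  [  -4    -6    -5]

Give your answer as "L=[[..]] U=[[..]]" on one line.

L=[[1,0,0],[1,1,0],[2,-1,1]] U=[[-2,-2,-2],[0,2,0],[0,0,-1]]

  R1 -= 1·R0 → [0,2,0]
  R2 -= 2·R0 → [0,-2,-1]
  R2 -= -1·R1 → [0,0,-1]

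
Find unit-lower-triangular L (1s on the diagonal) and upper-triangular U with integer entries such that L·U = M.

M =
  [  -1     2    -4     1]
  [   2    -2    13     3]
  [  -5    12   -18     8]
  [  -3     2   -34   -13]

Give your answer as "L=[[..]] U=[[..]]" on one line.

  row1 -= -2·row0 → [0,2,5,5]
  row2 -= 5·row0 → [0,2,2,3]
  row3 -= 3·row0 → [0,-4,-22,-16]
  row2 -= 1·row1 → [0,0,-3,-2]
  row3 -= -2·row1 → [0,0,-12,-6]
  row3 -= 4·row2 → [0,0,0,2]

L=[[1,0,0,0],[-2,1,0,0],[5,1,1,0],[3,-2,4,1]] U=[[-1,2,-4,1],[0,2,5,5],[0,0,-3,-2],[0,0,0,2]]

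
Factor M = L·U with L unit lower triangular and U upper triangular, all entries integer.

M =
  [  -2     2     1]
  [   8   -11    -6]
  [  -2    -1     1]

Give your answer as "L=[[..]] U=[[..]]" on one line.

L=[[1,0,0],[-4,1,0],[1,1,1]] U=[[-2,2,1],[0,-3,-2],[0,0,2]]

  R1 -= -4·R0 → [0,-3,-2]
  R2 -= 1·R0 → [0,-3,0]
  R2 -= 1·R1 → [0,0,2]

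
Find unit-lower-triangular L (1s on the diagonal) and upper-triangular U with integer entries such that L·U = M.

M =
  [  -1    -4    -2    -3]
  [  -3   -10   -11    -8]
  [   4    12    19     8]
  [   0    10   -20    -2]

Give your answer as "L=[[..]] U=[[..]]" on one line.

  R1 -= 3·R0 → [0,2,-5,1]
  R2 -= -4·R0 → [0,-4,11,-4]
  R3 -= 0·R0 → [0,10,-20,-2]
  R2 -= -2·R1 → [0,0,1,-2]
  R3 -= 5·R1 → [0,0,5,-7]
  R3 -= 5·R2 → [0,0,0,3]

L=[[1,0,0,0],[3,1,0,0],[-4,-2,1,0],[0,5,5,1]] U=[[-1,-4,-2,-3],[0,2,-5,1],[0,0,1,-2],[0,0,0,3]]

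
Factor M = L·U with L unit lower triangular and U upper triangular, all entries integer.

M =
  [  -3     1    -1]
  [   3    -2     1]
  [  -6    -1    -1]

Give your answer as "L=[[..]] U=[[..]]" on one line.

L=[[1,0,0],[-1,1,0],[2,3,1]] U=[[-3,1,-1],[0,-1,0],[0,0,1]]

  row1 -= -1·row0 → [0,-1,0]
  row2 -= 2·row0 → [0,-3,1]
  row2 -= 3·row1 → [0,0,1]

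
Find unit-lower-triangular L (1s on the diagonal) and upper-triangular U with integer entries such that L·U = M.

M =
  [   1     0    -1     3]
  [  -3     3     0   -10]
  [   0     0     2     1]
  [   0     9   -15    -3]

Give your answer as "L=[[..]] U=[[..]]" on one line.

L=[[1,0,0,0],[-3,1,0,0],[0,0,1,0],[0,3,-3,1]] U=[[1,0,-1,3],[0,3,-3,-1],[0,0,2,1],[0,0,0,3]]

  r1 -= -3·r0 → [0,3,-3,-1]
  r2 -= 0·r0 → [0,0,2,1]
  r3 -= 0·r0 → [0,9,-15,-3]
  r2 -= 0·r1 → [0,0,2,1]
  r3 -= 3·r1 → [0,0,-6,0]
  r3 -= -3·r2 → [0,0,0,3]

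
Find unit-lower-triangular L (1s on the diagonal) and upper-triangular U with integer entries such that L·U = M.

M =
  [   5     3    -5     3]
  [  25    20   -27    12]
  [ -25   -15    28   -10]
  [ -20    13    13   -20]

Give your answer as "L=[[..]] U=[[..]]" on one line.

L=[[1,0,0,0],[5,1,0,0],[-5,0,1,0],[-4,5,1,1]] U=[[5,3,-5,3],[0,5,-2,-3],[0,0,3,5],[0,0,0,2]]

  row1 -= 5·row0 → [0,5,-2,-3]
  row2 -= -5·row0 → [0,0,3,5]
  row3 -= -4·row0 → [0,25,-7,-8]
  row2 -= 0·row1 → [0,0,3,5]
  row3 -= 5·row1 → [0,0,3,7]
  row3 -= 1·row2 → [0,0,0,2]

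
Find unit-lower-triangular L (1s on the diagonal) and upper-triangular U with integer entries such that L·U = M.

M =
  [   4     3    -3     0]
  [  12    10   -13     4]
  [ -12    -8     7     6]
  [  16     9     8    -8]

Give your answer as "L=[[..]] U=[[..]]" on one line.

  R1 -= 3·R0 → [0,1,-4,4]
  R2 -= -3·R0 → [0,1,-2,6]
  R3 -= 4·R0 → [0,-3,20,-8]
  R2 -= 1·R1 → [0,0,2,2]
  R3 -= -3·R1 → [0,0,8,4]
  R3 -= 4·R2 → [0,0,0,-4]

L=[[1,0,0,0],[3,1,0,0],[-3,1,1,0],[4,-3,4,1]] U=[[4,3,-3,0],[0,1,-4,4],[0,0,2,2],[0,0,0,-4]]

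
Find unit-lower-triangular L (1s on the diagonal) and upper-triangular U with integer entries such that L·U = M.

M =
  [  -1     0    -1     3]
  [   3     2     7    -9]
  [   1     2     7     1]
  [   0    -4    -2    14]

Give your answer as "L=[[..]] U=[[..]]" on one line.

L=[[1,0,0,0],[-3,1,0,0],[-1,1,1,0],[0,-2,3,1]] U=[[-1,0,-1,3],[0,2,4,0],[0,0,2,4],[0,0,0,2]]

  row1 -= -3·row0 → [0,2,4,0]
  row2 -= -1·row0 → [0,2,6,4]
  row3 -= 0·row0 → [0,-4,-2,14]
  row2 -= 1·row1 → [0,0,2,4]
  row3 -= -2·row1 → [0,0,6,14]
  row3 -= 3·row2 → [0,0,0,2]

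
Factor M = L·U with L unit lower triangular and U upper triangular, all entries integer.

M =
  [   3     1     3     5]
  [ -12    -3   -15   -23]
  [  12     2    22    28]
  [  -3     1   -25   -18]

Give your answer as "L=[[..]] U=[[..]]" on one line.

L=[[1,0,0,0],[-4,1,0,0],[4,-2,1,0],[-1,2,-4,1]] U=[[3,1,3,5],[0,1,-3,-3],[0,0,4,2],[0,0,0,1]]

  row1 -= -4·row0 → [0,1,-3,-3]
  row2 -= 4·row0 → [0,-2,10,8]
  row3 -= -1·row0 → [0,2,-22,-13]
  row2 -= -2·row1 → [0,0,4,2]
  row3 -= 2·row1 → [0,0,-16,-7]
  row3 -= -4·row2 → [0,0,0,1]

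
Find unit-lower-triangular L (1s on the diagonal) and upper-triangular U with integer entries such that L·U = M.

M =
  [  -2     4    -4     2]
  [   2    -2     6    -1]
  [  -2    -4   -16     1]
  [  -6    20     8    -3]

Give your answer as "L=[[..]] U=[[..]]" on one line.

  R1 -= -1·R0 → [0,2,2,1]
  R2 -= 1·R0 → [0,-8,-12,-1]
  R3 -= 3·R0 → [0,8,20,-9]
  R2 -= -4·R1 → [0,0,-4,3]
  R3 -= 4·R1 → [0,0,12,-13]
  R3 -= -3·R2 → [0,0,0,-4]

L=[[1,0,0,0],[-1,1,0,0],[1,-4,1,0],[3,4,-3,1]] U=[[-2,4,-4,2],[0,2,2,1],[0,0,-4,3],[0,0,0,-4]]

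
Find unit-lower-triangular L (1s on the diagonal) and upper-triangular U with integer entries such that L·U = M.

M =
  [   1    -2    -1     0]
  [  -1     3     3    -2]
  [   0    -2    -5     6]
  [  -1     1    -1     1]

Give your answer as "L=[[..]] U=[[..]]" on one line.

  r1 -= -1·r0 → [0,1,2,-2]
  r2 -= 0·r0 → [0,-2,-5,6]
  r3 -= -1·r0 → [0,-1,-2,1]
  r2 -= -2·r1 → [0,0,-1,2]
  r3 -= -1·r1 → [0,0,0,-1]
  r3 -= 0·r2 → [0,0,0,-1]

L=[[1,0,0,0],[-1,1,0,0],[0,-2,1,0],[-1,-1,0,1]] U=[[1,-2,-1,0],[0,1,2,-2],[0,0,-1,2],[0,0,0,-1]]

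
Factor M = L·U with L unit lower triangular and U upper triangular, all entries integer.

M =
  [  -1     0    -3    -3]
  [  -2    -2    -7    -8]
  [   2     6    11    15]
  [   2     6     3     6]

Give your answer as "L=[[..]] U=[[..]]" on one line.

L=[[1,0,0,0],[2,1,0,0],[-2,-3,1,0],[-2,-3,-3,1]] U=[[-1,0,-3,-3],[0,-2,-1,-2],[0,0,2,3],[0,0,0,3]]

  r1 -= 2·r0 → [0,-2,-1,-2]
  r2 -= -2·r0 → [0,6,5,9]
  r3 -= -2·r0 → [0,6,-3,0]
  r2 -= -3·r1 → [0,0,2,3]
  r3 -= -3·r1 → [0,0,-6,-6]
  r3 -= -3·r2 → [0,0,0,3]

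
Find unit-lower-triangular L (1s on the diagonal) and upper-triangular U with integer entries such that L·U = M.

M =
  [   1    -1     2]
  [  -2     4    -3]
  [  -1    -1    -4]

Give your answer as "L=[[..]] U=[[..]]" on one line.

  r1 -= -2·r0 → [0,2,1]
  r2 -= -1·r0 → [0,-2,-2]
  r2 -= -1·r1 → [0,0,-1]

L=[[1,0,0],[-2,1,0],[-1,-1,1]] U=[[1,-1,2],[0,2,1],[0,0,-1]]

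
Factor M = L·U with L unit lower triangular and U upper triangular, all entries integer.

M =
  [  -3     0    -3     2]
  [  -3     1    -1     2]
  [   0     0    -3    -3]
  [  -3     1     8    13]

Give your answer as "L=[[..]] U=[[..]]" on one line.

L=[[1,0,0,0],[1,1,0,0],[0,0,1,0],[1,1,-3,1]] U=[[-3,0,-3,2],[0,1,2,0],[0,0,-3,-3],[0,0,0,2]]

  row1 -= 1·row0 → [0,1,2,0]
  row2 -= 0·row0 → [0,0,-3,-3]
  row3 -= 1·row0 → [0,1,11,11]
  row2 -= 0·row1 → [0,0,-3,-3]
  row3 -= 1·row1 → [0,0,9,11]
  row3 -= -3·row2 → [0,0,0,2]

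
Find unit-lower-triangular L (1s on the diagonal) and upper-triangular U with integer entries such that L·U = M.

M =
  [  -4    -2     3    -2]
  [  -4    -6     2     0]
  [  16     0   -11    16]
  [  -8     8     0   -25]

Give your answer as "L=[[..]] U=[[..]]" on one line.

  R1 -= 1·R0 → [0,-4,-1,2]
  R2 -= -4·R0 → [0,-8,1,8]
  R3 -= 2·R0 → [0,12,-6,-21]
  R2 -= 2·R1 → [0,0,3,4]
  R3 -= -3·R1 → [0,0,-9,-15]
  R3 -= -3·R2 → [0,0,0,-3]

L=[[1,0,0,0],[1,1,0,0],[-4,2,1,0],[2,-3,-3,1]] U=[[-4,-2,3,-2],[0,-4,-1,2],[0,0,3,4],[0,0,0,-3]]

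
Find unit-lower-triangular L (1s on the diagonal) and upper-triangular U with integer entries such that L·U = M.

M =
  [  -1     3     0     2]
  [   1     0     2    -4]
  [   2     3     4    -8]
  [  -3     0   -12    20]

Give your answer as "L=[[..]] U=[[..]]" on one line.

  R1 -= -1·R0 → [0,3,2,-2]
  R2 -= -2·R0 → [0,9,4,-4]
  R3 -= 3·R0 → [0,-9,-12,14]
  R2 -= 3·R1 → [0,0,-2,2]
  R3 -= -3·R1 → [0,0,-6,8]
  R3 -= 3·R2 → [0,0,0,2]

L=[[1,0,0,0],[-1,1,0,0],[-2,3,1,0],[3,-3,3,1]] U=[[-1,3,0,2],[0,3,2,-2],[0,0,-2,2],[0,0,0,2]]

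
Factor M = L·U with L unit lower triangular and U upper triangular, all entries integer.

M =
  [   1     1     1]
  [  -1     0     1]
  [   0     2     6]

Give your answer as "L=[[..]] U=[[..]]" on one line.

L=[[1,0,0],[-1,1,0],[0,2,1]] U=[[1,1,1],[0,1,2],[0,0,2]]

  r1 -= -1·r0 → [0,1,2]
  r2 -= 0·r0 → [0,2,6]
  r2 -= 2·r1 → [0,0,2]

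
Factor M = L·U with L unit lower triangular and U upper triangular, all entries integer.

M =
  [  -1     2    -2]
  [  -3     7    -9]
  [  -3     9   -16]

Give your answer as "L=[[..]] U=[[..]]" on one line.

  row1 -= 3·row0 → [0,1,-3]
  row2 -= 3·row0 → [0,3,-10]
  row2 -= 3·row1 → [0,0,-1]

L=[[1,0,0],[3,1,0],[3,3,1]] U=[[-1,2,-2],[0,1,-3],[0,0,-1]]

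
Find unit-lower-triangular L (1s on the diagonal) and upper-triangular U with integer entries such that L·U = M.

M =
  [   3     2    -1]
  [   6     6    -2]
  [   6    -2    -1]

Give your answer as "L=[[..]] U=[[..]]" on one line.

  row1 -= 2·row0 → [0,2,0]
  row2 -= 2·row0 → [0,-6,1]
  row2 -= -3·row1 → [0,0,1]

L=[[1,0,0],[2,1,0],[2,-3,1]] U=[[3,2,-1],[0,2,0],[0,0,1]]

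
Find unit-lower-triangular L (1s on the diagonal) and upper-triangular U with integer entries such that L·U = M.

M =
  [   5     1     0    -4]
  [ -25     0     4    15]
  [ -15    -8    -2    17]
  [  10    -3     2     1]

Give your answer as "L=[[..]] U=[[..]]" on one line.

  row1 -= -5·row0 → [0,5,4,-5]
  row2 -= -3·row0 → [0,-5,-2,5]
  row3 -= 2·row0 → [0,-5,2,9]
  row2 -= -1·row1 → [0,0,2,0]
  row3 -= -1·row1 → [0,0,6,4]
  row3 -= 3·row2 → [0,0,0,4]

L=[[1,0,0,0],[-5,1,0,0],[-3,-1,1,0],[2,-1,3,1]] U=[[5,1,0,-4],[0,5,4,-5],[0,0,2,0],[0,0,0,4]]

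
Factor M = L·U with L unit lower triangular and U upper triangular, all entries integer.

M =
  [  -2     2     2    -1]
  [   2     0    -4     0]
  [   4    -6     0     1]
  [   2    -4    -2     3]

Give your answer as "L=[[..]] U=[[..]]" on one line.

  row1 -= -1·row0 → [0,2,-2,-1]
  row2 -= -2·row0 → [0,-2,4,-1]
  row3 -= -1·row0 → [0,-2,0,2]
  row2 -= -1·row1 → [0,0,2,-2]
  row3 -= -1·row1 → [0,0,-2,1]
  row3 -= -1·row2 → [0,0,0,-1]

L=[[1,0,0,0],[-1,1,0,0],[-2,-1,1,0],[-1,-1,-1,1]] U=[[-2,2,2,-1],[0,2,-2,-1],[0,0,2,-2],[0,0,0,-1]]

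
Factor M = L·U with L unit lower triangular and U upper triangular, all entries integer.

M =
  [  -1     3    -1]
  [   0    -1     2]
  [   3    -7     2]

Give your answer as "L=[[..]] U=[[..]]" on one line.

L=[[1,0,0],[0,1,0],[-3,-2,1]] U=[[-1,3,-1],[0,-1,2],[0,0,3]]

  row1 -= 0·row0 → [0,-1,2]
  row2 -= -3·row0 → [0,2,-1]
  row2 -= -2·row1 → [0,0,3]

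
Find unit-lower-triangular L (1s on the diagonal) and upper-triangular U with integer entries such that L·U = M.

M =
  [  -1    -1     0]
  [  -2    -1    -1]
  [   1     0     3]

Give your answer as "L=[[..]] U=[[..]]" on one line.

  r1 -= 2·r0 → [0,1,-1]
  r2 -= -1·r0 → [0,-1,3]
  r2 -= -1·r1 → [0,0,2]

L=[[1,0,0],[2,1,0],[-1,-1,1]] U=[[-1,-1,0],[0,1,-1],[0,0,2]]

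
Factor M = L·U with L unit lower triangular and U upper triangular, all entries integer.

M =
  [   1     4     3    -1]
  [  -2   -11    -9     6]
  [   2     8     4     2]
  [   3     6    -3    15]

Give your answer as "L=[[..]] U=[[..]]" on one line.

L=[[1,0,0,0],[-2,1,0,0],[2,0,1,0],[3,2,3,1]] U=[[1,4,3,-1],[0,-3,-3,4],[0,0,-2,4],[0,0,0,-2]]

  row1 -= -2·row0 → [0,-3,-3,4]
  row2 -= 2·row0 → [0,0,-2,4]
  row3 -= 3·row0 → [0,-6,-12,18]
  row2 -= 0·row1 → [0,0,-2,4]
  row3 -= 2·row1 → [0,0,-6,10]
  row3 -= 3·row2 → [0,0,0,-2]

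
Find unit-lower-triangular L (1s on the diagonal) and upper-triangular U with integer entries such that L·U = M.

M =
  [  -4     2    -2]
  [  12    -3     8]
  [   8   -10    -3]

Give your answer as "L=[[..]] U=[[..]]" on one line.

  r1 -= -3·r0 → [0,3,2]
  r2 -= -2·r0 → [0,-6,-7]
  r2 -= -2·r1 → [0,0,-3]

L=[[1,0,0],[-3,1,0],[-2,-2,1]] U=[[-4,2,-2],[0,3,2],[0,0,-3]]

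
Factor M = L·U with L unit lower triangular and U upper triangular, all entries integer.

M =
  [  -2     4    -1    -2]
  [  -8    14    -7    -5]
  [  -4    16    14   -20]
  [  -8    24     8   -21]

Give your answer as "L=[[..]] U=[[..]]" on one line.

L=[[1,0,0,0],[4,1,0,0],[2,-4,1,0],[4,-4,0,1]] U=[[-2,4,-1,-2],[0,-2,-3,3],[0,0,4,-4],[0,0,0,-1]]

  row1 -= 4·row0 → [0,-2,-3,3]
  row2 -= 2·row0 → [0,8,16,-16]
  row3 -= 4·row0 → [0,8,12,-13]
  row2 -= -4·row1 → [0,0,4,-4]
  row3 -= -4·row1 → [0,0,0,-1]
  row3 -= 0·row2 → [0,0,0,-1]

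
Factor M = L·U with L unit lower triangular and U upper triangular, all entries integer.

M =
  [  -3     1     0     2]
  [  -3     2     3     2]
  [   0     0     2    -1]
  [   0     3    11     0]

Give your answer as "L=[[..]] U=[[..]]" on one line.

  row1 -= 1·row0 → [0,1,3,0]
  row2 -= 0·row0 → [0,0,2,-1]
  row3 -= 0·row0 → [0,3,11,0]
  row2 -= 0·row1 → [0,0,2,-1]
  row3 -= 3·row1 → [0,0,2,0]
  row3 -= 1·row2 → [0,0,0,1]

L=[[1,0,0,0],[1,1,0,0],[0,0,1,0],[0,3,1,1]] U=[[-3,1,0,2],[0,1,3,0],[0,0,2,-1],[0,0,0,1]]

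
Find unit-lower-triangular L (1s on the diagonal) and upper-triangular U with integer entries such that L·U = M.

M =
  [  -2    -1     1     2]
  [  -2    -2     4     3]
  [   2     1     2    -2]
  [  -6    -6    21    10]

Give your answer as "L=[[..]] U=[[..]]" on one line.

  r1 -= 1·r0 → [0,-1,3,1]
  r2 -= -1·r0 → [0,0,3,0]
  r3 -= 3·r0 → [0,-3,18,4]
  r2 -= 0·r1 → [0,0,3,0]
  r3 -= 3·r1 → [0,0,9,1]
  r3 -= 3·r2 → [0,0,0,1]

L=[[1,0,0,0],[1,1,0,0],[-1,0,1,0],[3,3,3,1]] U=[[-2,-1,1,2],[0,-1,3,1],[0,0,3,0],[0,0,0,1]]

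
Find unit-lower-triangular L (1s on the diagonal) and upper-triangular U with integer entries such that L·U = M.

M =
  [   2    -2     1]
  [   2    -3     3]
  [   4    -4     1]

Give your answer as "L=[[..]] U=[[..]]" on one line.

  R1 -= 1·R0 → [0,-1,2]
  R2 -= 2·R0 → [0,0,-1]
  R2 -= 0·R1 → [0,0,-1]

L=[[1,0,0],[1,1,0],[2,0,1]] U=[[2,-2,1],[0,-1,2],[0,0,-1]]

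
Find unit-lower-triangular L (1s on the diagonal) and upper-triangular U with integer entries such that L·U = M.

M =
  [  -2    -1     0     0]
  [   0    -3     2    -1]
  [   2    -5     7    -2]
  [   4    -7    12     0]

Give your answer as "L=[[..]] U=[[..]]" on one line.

  R1 -= 0·R0 → [0,-3,2,-1]
  R2 -= -1·R0 → [0,-6,7,-2]
  R3 -= -2·R0 → [0,-9,12,0]
  R2 -= 2·R1 → [0,0,3,0]
  R3 -= 3·R1 → [0,0,6,3]
  R3 -= 2·R2 → [0,0,0,3]

L=[[1,0,0,0],[0,1,0,0],[-1,2,1,0],[-2,3,2,1]] U=[[-2,-1,0,0],[0,-3,2,-1],[0,0,3,0],[0,0,0,3]]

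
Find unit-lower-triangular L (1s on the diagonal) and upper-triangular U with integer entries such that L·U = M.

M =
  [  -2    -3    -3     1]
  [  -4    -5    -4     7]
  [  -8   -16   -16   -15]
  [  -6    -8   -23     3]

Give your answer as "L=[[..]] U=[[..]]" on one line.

L=[[1,0,0,0],[2,1,0,0],[4,-4,1,0],[3,1,-4,1]] U=[[-2,-3,-3,1],[0,1,2,5],[0,0,4,1],[0,0,0,-1]]

  r1 -= 2·r0 → [0,1,2,5]
  r2 -= 4·r0 → [0,-4,-4,-19]
  r3 -= 3·r0 → [0,1,-14,0]
  r2 -= -4·r1 → [0,0,4,1]
  r3 -= 1·r1 → [0,0,-16,-5]
  r3 -= -4·r2 → [0,0,0,-1]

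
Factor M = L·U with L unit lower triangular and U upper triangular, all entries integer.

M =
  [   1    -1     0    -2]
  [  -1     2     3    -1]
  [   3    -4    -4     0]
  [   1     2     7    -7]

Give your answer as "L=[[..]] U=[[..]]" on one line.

L=[[1,0,0,0],[-1,1,0,0],[3,-1,1,0],[1,3,2,1]] U=[[1,-1,0,-2],[0,1,3,-3],[0,0,-1,3],[0,0,0,-2]]

  row1 -= -1·row0 → [0,1,3,-3]
  row2 -= 3·row0 → [0,-1,-4,6]
  row3 -= 1·row0 → [0,3,7,-5]
  row2 -= -1·row1 → [0,0,-1,3]
  row3 -= 3·row1 → [0,0,-2,4]
  row3 -= 2·row2 → [0,0,0,-2]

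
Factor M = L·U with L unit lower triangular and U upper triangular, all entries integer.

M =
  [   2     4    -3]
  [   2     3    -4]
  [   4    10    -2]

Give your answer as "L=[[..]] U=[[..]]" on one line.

  R1 -= 1·R0 → [0,-1,-1]
  R2 -= 2·R0 → [0,2,4]
  R2 -= -2·R1 → [0,0,2]

L=[[1,0,0],[1,1,0],[2,-2,1]] U=[[2,4,-3],[0,-1,-1],[0,0,2]]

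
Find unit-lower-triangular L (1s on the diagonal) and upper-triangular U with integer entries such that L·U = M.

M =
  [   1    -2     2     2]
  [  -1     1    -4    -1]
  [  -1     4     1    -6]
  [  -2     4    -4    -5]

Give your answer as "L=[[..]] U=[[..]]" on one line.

  r1 -= -1·r0 → [0,-1,-2,1]
  r2 -= -1·r0 → [0,2,3,-4]
  r3 -= -2·r0 → [0,0,0,-1]
  r2 -= -2·r1 → [0,0,-1,-2]
  r3 -= 0·r1 → [0,0,0,-1]
  r3 -= 0·r2 → [0,0,0,-1]

L=[[1,0,0,0],[-1,1,0,0],[-1,-2,1,0],[-2,0,0,1]] U=[[1,-2,2,2],[0,-1,-2,1],[0,0,-1,-2],[0,0,0,-1]]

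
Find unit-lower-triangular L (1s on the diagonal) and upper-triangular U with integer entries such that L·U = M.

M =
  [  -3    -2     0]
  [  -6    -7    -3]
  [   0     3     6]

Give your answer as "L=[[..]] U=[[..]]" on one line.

  r1 -= 2·r0 → [0,-3,-3]
  r2 -= 0·r0 → [0,3,6]
  r2 -= -1·r1 → [0,0,3]

L=[[1,0,0],[2,1,0],[0,-1,1]] U=[[-3,-2,0],[0,-3,-3],[0,0,3]]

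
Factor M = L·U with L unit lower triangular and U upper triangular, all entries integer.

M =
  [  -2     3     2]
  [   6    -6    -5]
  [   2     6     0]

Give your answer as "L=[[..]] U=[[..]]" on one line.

L=[[1,0,0],[-3,1,0],[-1,3,1]] U=[[-2,3,2],[0,3,1],[0,0,-1]]

  row1 -= -3·row0 → [0,3,1]
  row2 -= -1·row0 → [0,9,2]
  row2 -= 3·row1 → [0,0,-1]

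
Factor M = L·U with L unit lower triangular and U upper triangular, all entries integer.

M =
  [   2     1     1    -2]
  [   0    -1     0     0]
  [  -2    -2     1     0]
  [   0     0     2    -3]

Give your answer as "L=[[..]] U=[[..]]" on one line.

  r1 -= 0·r0 → [0,-1,0,0]
  r2 -= -1·r0 → [0,-1,2,-2]
  r3 -= 0·r0 → [0,0,2,-3]
  r2 -= 1·r1 → [0,0,2,-2]
  r3 -= 0·r1 → [0,0,2,-3]
  r3 -= 1·r2 → [0,0,0,-1]

L=[[1,0,0,0],[0,1,0,0],[-1,1,1,0],[0,0,1,1]] U=[[2,1,1,-2],[0,-1,0,0],[0,0,2,-2],[0,0,0,-1]]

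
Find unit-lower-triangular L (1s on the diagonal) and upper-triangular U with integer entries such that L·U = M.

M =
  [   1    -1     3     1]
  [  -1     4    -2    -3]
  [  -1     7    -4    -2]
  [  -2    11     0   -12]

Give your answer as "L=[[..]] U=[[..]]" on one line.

L=[[1,0,0,0],[-1,1,0,0],[-1,2,1,0],[-2,3,-1,1]] U=[[1,-1,3,1],[0,3,1,-2],[0,0,-3,3],[0,0,0,-1]]

  row1 -= -1·row0 → [0,3,1,-2]
  row2 -= -1·row0 → [0,6,-1,-1]
  row3 -= -2·row0 → [0,9,6,-10]
  row2 -= 2·row1 → [0,0,-3,3]
  row3 -= 3·row1 → [0,0,3,-4]
  row3 -= -1·row2 → [0,0,0,-1]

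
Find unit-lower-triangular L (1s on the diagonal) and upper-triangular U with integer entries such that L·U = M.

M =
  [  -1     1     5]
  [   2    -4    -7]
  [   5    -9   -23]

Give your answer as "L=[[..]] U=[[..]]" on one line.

L=[[1,0,0],[-2,1,0],[-5,2,1]] U=[[-1,1,5],[0,-2,3],[0,0,-4]]

  R1 -= -2·R0 → [0,-2,3]
  R2 -= -5·R0 → [0,-4,2]
  R2 -= 2·R1 → [0,0,-4]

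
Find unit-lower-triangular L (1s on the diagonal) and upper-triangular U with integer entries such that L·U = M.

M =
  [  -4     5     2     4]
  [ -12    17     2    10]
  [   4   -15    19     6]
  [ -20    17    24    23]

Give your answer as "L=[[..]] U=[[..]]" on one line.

  R1 -= 3·R0 → [0,2,-4,-2]
  R2 -= -1·R0 → [0,-10,21,10]
  R3 -= 5·R0 → [0,-8,14,3]
  R2 -= -5·R1 → [0,0,1,0]
  R3 -= -4·R1 → [0,0,-2,-5]
  R3 -= -2·R2 → [0,0,0,-5]

L=[[1,0,0,0],[3,1,0,0],[-1,-5,1,0],[5,-4,-2,1]] U=[[-4,5,2,4],[0,2,-4,-2],[0,0,1,0],[0,0,0,-5]]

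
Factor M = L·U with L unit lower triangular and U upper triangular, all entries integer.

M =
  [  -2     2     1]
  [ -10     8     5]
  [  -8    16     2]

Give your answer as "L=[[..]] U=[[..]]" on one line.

L=[[1,0,0],[5,1,0],[4,-4,1]] U=[[-2,2,1],[0,-2,0],[0,0,-2]]

  R1 -= 5·R0 → [0,-2,0]
  R2 -= 4·R0 → [0,8,-2]
  R2 -= -4·R1 → [0,0,-2]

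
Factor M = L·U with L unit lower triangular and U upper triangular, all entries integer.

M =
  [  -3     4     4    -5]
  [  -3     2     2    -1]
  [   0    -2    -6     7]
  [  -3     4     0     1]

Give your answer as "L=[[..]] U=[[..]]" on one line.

  row1 -= 1·row0 → [0,-2,-2,4]
  row2 -= 0·row0 → [0,-2,-6,7]
  row3 -= 1·row0 → [0,0,-4,6]
  row2 -= 1·row1 → [0,0,-4,3]
  row3 -= 0·row1 → [0,0,-4,6]
  row3 -= 1·row2 → [0,0,0,3]

L=[[1,0,0,0],[1,1,0,0],[0,1,1,0],[1,0,1,1]] U=[[-3,4,4,-5],[0,-2,-2,4],[0,0,-4,3],[0,0,0,3]]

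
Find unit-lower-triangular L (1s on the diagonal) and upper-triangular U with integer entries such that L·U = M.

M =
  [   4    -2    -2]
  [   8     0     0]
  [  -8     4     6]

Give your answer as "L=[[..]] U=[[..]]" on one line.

  r1 -= 2·r0 → [0,4,4]
  r2 -= -2·r0 → [0,0,2]
  r2 -= 0·r1 → [0,0,2]

L=[[1,0,0],[2,1,0],[-2,0,1]] U=[[4,-2,-2],[0,4,4],[0,0,2]]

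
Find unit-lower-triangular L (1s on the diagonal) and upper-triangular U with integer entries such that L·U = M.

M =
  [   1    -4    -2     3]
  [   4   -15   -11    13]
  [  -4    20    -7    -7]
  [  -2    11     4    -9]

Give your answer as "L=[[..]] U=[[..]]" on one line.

L=[[1,0,0,0],[4,1,0,0],[-4,4,1,0],[-2,3,-3,1]] U=[[1,-4,-2,3],[0,1,-3,1],[0,0,-3,1],[0,0,0,-3]]

  row1 -= 4·row0 → [0,1,-3,1]
  row2 -= -4·row0 → [0,4,-15,5]
  row3 -= -2·row0 → [0,3,0,-3]
  row2 -= 4·row1 → [0,0,-3,1]
  row3 -= 3·row1 → [0,0,9,-6]
  row3 -= -3·row2 → [0,0,0,-3]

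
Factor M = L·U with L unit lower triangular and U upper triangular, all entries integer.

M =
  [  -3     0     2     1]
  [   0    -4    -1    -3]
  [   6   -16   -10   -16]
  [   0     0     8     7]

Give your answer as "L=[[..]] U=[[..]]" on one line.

L=[[1,0,0,0],[0,1,0,0],[-2,4,1,0],[0,0,-4,1]] U=[[-3,0,2,1],[0,-4,-1,-3],[0,0,-2,-2],[0,0,0,-1]]

  R1 -= 0·R0 → [0,-4,-1,-3]
  R2 -= -2·R0 → [0,-16,-6,-14]
  R3 -= 0·R0 → [0,0,8,7]
  R2 -= 4·R1 → [0,0,-2,-2]
  R3 -= 0·R1 → [0,0,8,7]
  R3 -= -4·R2 → [0,0,0,-1]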